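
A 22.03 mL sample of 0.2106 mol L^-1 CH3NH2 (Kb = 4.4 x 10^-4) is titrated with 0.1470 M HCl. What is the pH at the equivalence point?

n(CH3NH2) = 0.2106 x 0.02203 = 0.004640 mol; V(HCl) at equivalence = 0.004640/0.1470 = 0.03156 L.
At equivalence the base is fully converted to CH3NH3+; total volume = 0.05359 L, so [CH3NH3+] = 0.004640/0.05359 = 0.08657 M.
Ka(CH3NH3+) = Kw/Kb = 1.0e-14 / 4.4 x 10^-4 = 2.27e-11.
[H^+] = sqrt(Ka x [CH3NH3+]) = sqrt(2.27e-11 x 0.08657) = 1.40e-6 M.
pH = -log(1.40e-6) = 5.85.

5.85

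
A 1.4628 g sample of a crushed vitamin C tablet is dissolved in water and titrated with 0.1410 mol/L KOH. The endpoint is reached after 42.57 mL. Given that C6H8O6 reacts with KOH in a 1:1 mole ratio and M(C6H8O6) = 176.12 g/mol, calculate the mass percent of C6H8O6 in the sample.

n(KOH) = 0.1410 x 0.04257 = 0.006002 mol.
n(C6H8O6) = 0.006002 / 1 = 0.006002 mol.
mass of C6H8O6 = 0.006002 x 176.12 = 1.057 g.
% purity = 1.057 / 1.4628 x 100 = 72.3%.

72.3%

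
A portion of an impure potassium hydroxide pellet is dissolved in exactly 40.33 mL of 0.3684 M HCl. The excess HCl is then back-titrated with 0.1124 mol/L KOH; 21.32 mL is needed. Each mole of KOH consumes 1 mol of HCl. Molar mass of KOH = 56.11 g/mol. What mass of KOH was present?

0.699 g

Total n(HCl) added = 0.3684 x 0.04033 = 0.01486 mol.
n(KOH) used = 0.1124 x 0.02132 = 0.002396 mol, which equals the excess n(HCl).
So n(HCl) consumed by the sample = 0.01486 - 0.002396 = 0.01246 mol.
n(KOH) = 0.01246 / 1 = 0.01246 mol.
mass = 0.01246 mol x 56.11 g/mol = 0.699 g.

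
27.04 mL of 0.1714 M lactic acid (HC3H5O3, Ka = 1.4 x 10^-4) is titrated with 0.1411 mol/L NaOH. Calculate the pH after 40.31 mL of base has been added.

12.19

n(acid) = 0.1714 x 0.02704 = 0.004635 mol; n(NaOH) added = 0.1411 x 0.04031 = 0.005688 mol.
Base is in excess by 0.005688 - 0.004635 = 0.001053 mol in a total volume of 0.06735 L.
[OH^-] = 0.001053/0.06735 = 0.01564 M, so pOH = 1.81 and pH = 14.00 - 1.81 = 12.19.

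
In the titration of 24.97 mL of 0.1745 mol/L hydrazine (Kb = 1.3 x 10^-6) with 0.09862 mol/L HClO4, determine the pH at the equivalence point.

4.66

n(N2H4) = 0.1745 x 0.02497 = 0.004357 mol; V(HClO4) at equivalence = 0.004357/0.09862 = 0.04418 L.
At equivalence the base is fully converted to N2H5+; total volume = 0.06915 L, so [N2H5+] = 0.004357/0.06915 = 0.06301 M.
Ka(N2H5+) = Kw/Kb = 1.0e-14 / 1.3 x 10^-6 = 7.69e-9.
[H^+] = sqrt(Ka x [N2H5+]) = sqrt(7.69e-9 x 0.06301) = 2.20e-5 M.
pH = -log(2.20e-5) = 4.66.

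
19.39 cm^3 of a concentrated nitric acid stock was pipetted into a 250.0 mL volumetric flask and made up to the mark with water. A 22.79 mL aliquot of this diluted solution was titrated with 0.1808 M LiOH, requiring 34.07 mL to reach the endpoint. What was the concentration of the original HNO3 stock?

3.48 M

n(LiOH) = 0.1808 x 0.03407 = 0.006160 mol.
n(HNO3) in the aliquot = 0.006160 mol.
[diluted HNO3] = 0.006160 / 0.02279 = 0.2703 M.
Dilution factor = 250.0/19.39 = 12.89, so [stock] = 0.2703 x 12.89 = 3.48 M.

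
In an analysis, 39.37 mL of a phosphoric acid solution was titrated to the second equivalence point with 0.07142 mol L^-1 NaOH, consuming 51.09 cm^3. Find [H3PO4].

0.0463 M

n(NaOH) = 0.07142 x 0.05109 = 0.003649 mol.
At the second equivalence point, 2 mol OH^- react per mol H3PO4, so n(H3PO4) = 0.003649 / 2 = 0.001824 mol.
[H3PO4] = 0.001824 / 0.03937 L = 0.0463 M.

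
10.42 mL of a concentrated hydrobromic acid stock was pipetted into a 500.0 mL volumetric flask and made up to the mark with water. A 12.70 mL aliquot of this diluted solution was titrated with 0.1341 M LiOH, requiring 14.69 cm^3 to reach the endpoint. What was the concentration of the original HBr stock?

7.44 M

n(LiOH) = 0.1341 x 0.01469 = 0.001970 mol.
n(HBr) in the aliquot = 0.001970 mol.
[diluted HBr] = 0.001970 / 0.01270 = 0.1551 M.
Dilution factor = 500.0/10.42 = 47.98, so [stock] = 0.1551 x 47.98 = 7.44 M.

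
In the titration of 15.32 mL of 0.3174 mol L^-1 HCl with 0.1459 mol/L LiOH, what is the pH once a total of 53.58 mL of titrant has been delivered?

12.63

n(acid) = 0.3174 x 0.01532 = 0.004863 mol; n(LiOH) added = 0.1459 x 0.05358 = 0.007817 mol.
Base is in excess by 0.007817 - 0.004863 = 0.002955 mol in a total volume of 0.06890 L.
[OH^-] = 0.002955/0.06890 = 0.04288 M, so pOH = 1.37 and pH = 14.00 - 1.37 = 12.63.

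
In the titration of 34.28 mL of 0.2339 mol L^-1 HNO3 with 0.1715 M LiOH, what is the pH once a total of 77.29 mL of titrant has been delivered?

n(acid) = 0.2339 x 0.03428 = 0.008018 mol; n(LiOH) added = 0.1715 x 0.07729 = 0.01326 mol.
Base is in excess by 0.01326 - 0.008018 = 0.005237 mol in a total volume of 0.1116 L.
[OH^-] = 0.005237/0.1116 = 0.04694 M, so pOH = 1.33 and pH = 14.00 - 1.33 = 12.67.

12.67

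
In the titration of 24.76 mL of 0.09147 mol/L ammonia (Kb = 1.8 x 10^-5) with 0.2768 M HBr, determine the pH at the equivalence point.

5.21

n(NH3) = 0.09147 x 0.02476 = 0.002265 mol; V(HBr) at equivalence = 0.002265/0.2768 = 0.008182 L.
At equivalence the base is fully converted to NH4+; total volume = 0.03294 L, so [NH4+] = 0.002265/0.03294 = 0.06875 M.
Ka(NH4+) = Kw/Kb = 1.0e-14 / 1.8 x 10^-5 = 5.56e-10.
[H^+] = sqrt(Ka x [NH4+]) = sqrt(5.56e-10 x 0.06875) = 6.18e-6 M.
pH = -log(6.18e-6) = 5.21.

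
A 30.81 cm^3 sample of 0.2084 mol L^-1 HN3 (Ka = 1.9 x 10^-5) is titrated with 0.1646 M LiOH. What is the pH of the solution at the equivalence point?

8.84

n(HN3) = 0.2084 x 0.03081 = 0.006421 mol; V(LiOH) at equivalence = 0.006421/0.1646 = 0.03901 L.
At equivalence all the acid is converted to N3-; total volume = 0.03081 + 0.03901 = 0.06982 L, so [N3-] = 0.006421/0.06982 = 0.09196 M.
Kb = Kw/Ka = 1.0e-14 / 1.9 x 10^-5 = 5.26e-10.
[OH^-] = sqrt(Kb x [N3-]) = sqrt(5.26e-10 x 0.09196) = 6.96e-6 M.
pOH = 5.16, so pH = 14.00 - 5.16 = 8.84.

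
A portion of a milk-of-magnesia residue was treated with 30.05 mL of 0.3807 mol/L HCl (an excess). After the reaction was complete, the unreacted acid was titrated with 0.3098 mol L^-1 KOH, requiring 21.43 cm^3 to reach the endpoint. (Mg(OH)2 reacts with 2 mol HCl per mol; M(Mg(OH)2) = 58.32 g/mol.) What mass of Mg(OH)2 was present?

Total n(HCl) added = 0.3807 x 0.03005 = 0.01144 mol.
n(KOH) used = 0.3098 x 0.02143 = 0.006639 mol, which equals the excess n(HCl).
So n(HCl) consumed by the sample = 0.01144 - 0.006639 = 0.004801 mol.
n(Mg(OH)2) = 0.004801 / 2 = 0.002401 mol.
mass = 0.002401 mol x 58.32 g/mol = 0.140 g.

0.140 g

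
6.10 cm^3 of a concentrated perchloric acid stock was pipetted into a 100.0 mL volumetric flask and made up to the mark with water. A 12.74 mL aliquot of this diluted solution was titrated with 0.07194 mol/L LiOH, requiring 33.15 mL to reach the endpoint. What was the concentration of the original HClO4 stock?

n(LiOH) = 0.07194 x 0.03315 = 0.002385 mol.
n(HClO4) in the aliquot = 0.002385 mol.
[diluted HClO4] = 0.002385 / 0.01274 = 0.1872 M.
Dilution factor = 100.0/6.100 = 16.39, so [stock] = 0.1872 x 16.39 = 3.07 M.

3.07 M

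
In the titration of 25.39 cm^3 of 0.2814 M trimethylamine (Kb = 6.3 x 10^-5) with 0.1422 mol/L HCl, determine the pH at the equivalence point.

5.41

n((CH3)3N) = 0.2814 x 0.02539 = 0.007145 mol; V(HCl) at equivalence = 0.007145/0.1422 = 0.05024 L.
At equivalence the base is fully converted to (CH3)3NH+; total volume = 0.07563 L, so [(CH3)3NH+] = 0.007145/0.07563 = 0.09446 M.
Ka((CH3)3NH+) = Kw/Kb = 1.0e-14 / 6.3 x 10^-5 = 1.59e-10.
[H^+] = sqrt(Ka x [(CH3)3NH+]) = sqrt(1.59e-10 x 0.09446) = 3.87e-6 M.
pH = -log(3.87e-6) = 5.41.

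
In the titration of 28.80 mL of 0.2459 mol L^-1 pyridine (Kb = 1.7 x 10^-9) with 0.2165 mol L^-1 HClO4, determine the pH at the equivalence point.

n(C5H5N) = 0.2459 x 0.02880 = 0.007082 mol; V(HClO4) at equivalence = 0.007082/0.2165 = 0.03271 L.
At equivalence the base is fully converted to C5H5NH+; total volume = 0.06151 L, so [C5H5NH+] = 0.007082/0.06151 = 0.1151 M.
Ka(C5H5NH+) = Kw/Kb = 1.0e-14 / 1.7 x 10^-9 = 5.88e-6.
[H^+] = sqrt(Ka x [C5H5NH+]) = sqrt(5.88e-6 x 0.1151) = 0.000823 M.
pH = -log(0.000823) = 3.08.

3.08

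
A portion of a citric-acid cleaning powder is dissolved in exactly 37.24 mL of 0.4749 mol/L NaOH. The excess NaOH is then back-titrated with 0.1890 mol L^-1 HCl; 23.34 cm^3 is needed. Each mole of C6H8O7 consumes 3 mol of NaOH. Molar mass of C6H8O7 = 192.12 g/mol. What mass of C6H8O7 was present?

0.850 g

Total n(NaOH) added = 0.4749 x 0.03724 = 0.01769 mol.
n(HCl) used = 0.1890 x 0.02334 = 0.004411 mol, which equals the excess n(NaOH).
So n(NaOH) consumed by the sample = 0.01769 - 0.004411 = 0.01327 mol.
n(C6H8O7) = 0.01327 / 3 = 0.004425 mol.
mass = 0.004425 mol x 192.12 g/mol = 0.850 g.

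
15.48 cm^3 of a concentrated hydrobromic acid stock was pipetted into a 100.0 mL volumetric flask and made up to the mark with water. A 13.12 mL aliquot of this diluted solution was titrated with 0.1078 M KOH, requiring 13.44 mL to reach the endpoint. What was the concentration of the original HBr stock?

0.713 M

n(KOH) = 0.1078 x 0.01344 = 0.001449 mol.
n(HBr) in the aliquot = 0.001449 mol.
[diluted HBr] = 0.001449 / 0.01312 = 0.1104 M.
Dilution factor = 100.0/15.48 = 6.460, so [stock] = 0.1104 x 6.460 = 0.713 M.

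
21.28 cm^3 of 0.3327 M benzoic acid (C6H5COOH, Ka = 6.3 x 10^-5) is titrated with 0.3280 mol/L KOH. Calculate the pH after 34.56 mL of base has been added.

n(acid) = 0.3327 x 0.02128 = 0.007080 mol; n(KOH) added = 0.3280 x 0.03456 = 0.01134 mol.
Base is in excess by 0.01134 - 0.007080 = 0.004256 mol in a total volume of 0.05584 L.
[OH^-] = 0.004256/0.05584 = 0.07621 M, so pOH = 1.12 and pH = 14.00 - 1.12 = 12.88.

12.88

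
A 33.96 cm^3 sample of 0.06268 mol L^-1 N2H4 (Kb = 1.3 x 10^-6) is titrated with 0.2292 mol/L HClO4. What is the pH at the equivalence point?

4.71

n(N2H4) = 0.06268 x 0.03396 = 0.002129 mol; V(HClO4) at equivalence = 0.002129/0.2292 = 0.009287 L.
At equivalence the base is fully converted to N2H5+; total volume = 0.04325 L, so [N2H5+] = 0.002129/0.04325 = 0.04922 M.
Ka(N2H5+) = Kw/Kb = 1.0e-14 / 1.3 x 10^-6 = 7.69e-9.
[H^+] = sqrt(Ka x [N2H5+]) = sqrt(7.69e-9 x 0.04922) = 1.95e-5 M.
pH = -log(1.95e-5) = 4.71.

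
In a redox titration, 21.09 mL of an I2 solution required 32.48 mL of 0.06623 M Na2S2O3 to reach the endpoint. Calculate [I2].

n(Na2S2O3) = 0.06623 x 0.03248 = 0.002151 mol.
From the balanced equation, 2 mol Na2S2O3 reacts with 1 mol I2, so n(I2) = 0.002151 x 1/2 = 0.001076 mol.
[I2] = 0.001076 / 0.02109 L = 0.0510 M.

0.0510 M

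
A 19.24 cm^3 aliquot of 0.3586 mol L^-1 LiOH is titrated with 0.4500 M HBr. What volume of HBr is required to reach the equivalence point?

n(LiOH) = 0.3586 mol/L x 0.01924 L = 0.006899 mol.
At equivalence n(HBr) = n(LiOH) = 0.006899 mol.
V(HBr) = 0.006899 / 0.4500 = 0.01533 L = 15.3 mL.

15.3 mL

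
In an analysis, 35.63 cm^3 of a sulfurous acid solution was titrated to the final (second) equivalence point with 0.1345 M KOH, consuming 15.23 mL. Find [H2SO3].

0.0287 M

n(KOH) = 0.1345 x 0.01523 = 0.002048 mol.
At the final (second) equivalence point, 2 mol OH^- react per mol H2SO3, so n(H2SO3) = 0.002048 / 2 = 0.001024 mol.
[H2SO3] = 0.001024 / 0.03563 L = 0.0287 M.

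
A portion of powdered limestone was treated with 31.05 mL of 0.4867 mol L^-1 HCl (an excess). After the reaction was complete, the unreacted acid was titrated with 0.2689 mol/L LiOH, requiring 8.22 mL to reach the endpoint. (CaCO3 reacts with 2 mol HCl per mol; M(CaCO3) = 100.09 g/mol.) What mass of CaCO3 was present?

0.646 g

Total n(HCl) added = 0.4867 x 0.03105 = 0.01511 mol.
n(LiOH) used = 0.2689 x 0.008220 = 0.002210 mol, which equals the excess n(HCl).
So n(HCl) consumed by the sample = 0.01511 - 0.002210 = 0.01290 mol.
n(CaCO3) = 0.01290 / 2 = 0.006451 mol.
mass = 0.006451 mol x 100.09 g/mol = 0.646 g.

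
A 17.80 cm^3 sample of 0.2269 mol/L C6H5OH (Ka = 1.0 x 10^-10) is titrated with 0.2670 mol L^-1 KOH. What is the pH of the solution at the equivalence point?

n(C6H5OH) = 0.2269 x 0.01780 = 0.004039 mol; V(KOH) at equivalence = 0.004039/0.2670 = 0.01513 L.
At equivalence all the acid is converted to C6H5O-; total volume = 0.01780 + 0.01513 = 0.03293 L, so [C6H5O-] = 0.004039/0.03293 = 0.1227 M.
Kb = Kw/Ka = 1.0e-14 / 1.0 x 10^-10 = 0.000100.
[OH^-] = sqrt(Kb x [C6H5O-]) = sqrt(0.000100 x 0.1227) = 0.00350 M.
pOH = 2.46, so pH = 14.00 - 2.46 = 11.54.

11.54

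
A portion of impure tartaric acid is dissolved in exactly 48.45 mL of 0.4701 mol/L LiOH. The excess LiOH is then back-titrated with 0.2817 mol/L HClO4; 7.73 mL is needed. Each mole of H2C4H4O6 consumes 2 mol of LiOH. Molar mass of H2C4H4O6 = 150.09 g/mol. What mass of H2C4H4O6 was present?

1.55 g

Total n(LiOH) added = 0.4701 x 0.04845 = 0.02278 mol.
n(HClO4) used = 0.2817 x 0.007730 = 0.002178 mol, which equals the excess n(LiOH).
So n(LiOH) consumed by the sample = 0.02278 - 0.002178 = 0.02060 mol.
n(H2C4H4O6) = 0.02060 / 2 = 0.01030 mol.
mass = 0.01030 mol x 150.09 g/mol = 1.55 g.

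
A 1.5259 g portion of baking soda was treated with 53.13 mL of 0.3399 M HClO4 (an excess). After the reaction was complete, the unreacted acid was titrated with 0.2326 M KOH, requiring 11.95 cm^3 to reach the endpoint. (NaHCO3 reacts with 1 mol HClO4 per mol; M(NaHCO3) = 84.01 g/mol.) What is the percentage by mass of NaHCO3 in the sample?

Total n(HClO4) added = 0.3399 x 0.05313 = 0.01806 mol.
n(KOH) used = 0.2326 x 0.01195 = 0.002780 mol, which equals the excess n(HClO4).
So n(HClO4) consumed by the sample = 0.01806 - 0.002780 = 0.01528 mol.
n(NaHCO3) = 0.01528 / 1 = 0.01528 mol.
mass NaHCO3 = 0.01528 x 84.01 = 1.284 g, so %NaHCO3 = 1.284/1.5259 x 100 = 84.1%.

84.1%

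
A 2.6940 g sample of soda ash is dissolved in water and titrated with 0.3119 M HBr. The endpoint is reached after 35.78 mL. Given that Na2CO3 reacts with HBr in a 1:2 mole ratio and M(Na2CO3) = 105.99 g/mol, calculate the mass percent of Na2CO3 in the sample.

n(HBr) = 0.3119 x 0.03578 = 0.01116 mol.
n(Na2CO3) = 0.01116 / 2 = 0.005580 mol.
mass of Na2CO3 = 0.005580 x 105.99 = 0.5914 g.
% purity = 0.5914 / 2.6940 x 100 = 22.0%.

22.0%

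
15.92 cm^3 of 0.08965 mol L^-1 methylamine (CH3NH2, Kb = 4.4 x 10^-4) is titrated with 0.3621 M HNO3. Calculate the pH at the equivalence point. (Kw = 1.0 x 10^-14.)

n(CH3NH2) = 0.08965 x 0.01592 = 0.001427 mol; V(HNO3) at equivalence = 0.001427/0.3621 = 0.003942 L.
At equivalence the base is fully converted to CH3NH3+; total volume = 0.01986 L, so [CH3NH3+] = 0.001427/0.01986 = 0.07186 M.
Ka(CH3NH3+) = Kw/Kb = 1.0e-14 / 4.4 x 10^-4 = 2.27e-11.
[H^+] = sqrt(Ka x [CH3NH3+]) = sqrt(2.27e-11 x 0.07186) = 1.28e-6 M.
pH = -log(1.28e-6) = 5.89.

5.89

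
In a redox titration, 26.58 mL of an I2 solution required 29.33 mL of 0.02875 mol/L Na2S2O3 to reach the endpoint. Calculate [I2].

n(Na2S2O3) = 0.02875 x 0.02933 = 0.0008432 mol.
From the balanced equation, 2 mol Na2S2O3 reacts with 1 mol I2, so n(I2) = 0.0008432 x 1/2 = 0.0004216 mol.
[I2] = 0.0004216 / 0.02658 L = 0.0159 M.

0.0159 M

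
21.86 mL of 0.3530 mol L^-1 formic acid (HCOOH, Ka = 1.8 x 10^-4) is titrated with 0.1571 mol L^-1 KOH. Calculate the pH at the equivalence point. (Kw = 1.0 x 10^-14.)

n(HCOOH) = 0.3530 x 0.02186 = 0.007717 mol; V(KOH) at equivalence = 0.007717/0.1571 = 0.04912 L.
At equivalence all the acid is converted to HCOO-; total volume = 0.02186 + 0.04912 = 0.07098 L, so [HCOO-] = 0.007717/0.07098 = 0.1087 M.
Kb = Kw/Ka = 1.0e-14 / 1.8 x 10^-4 = 5.56e-11.
[OH^-] = sqrt(Kb x [HCOO-]) = sqrt(5.56e-11 x 0.1087) = 2.46e-6 M.
pOH = 5.61, so pH = 14.00 - 5.61 = 8.39.

8.39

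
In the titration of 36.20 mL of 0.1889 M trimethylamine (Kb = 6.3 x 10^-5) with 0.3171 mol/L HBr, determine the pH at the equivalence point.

n((CH3)3N) = 0.1889 x 0.03620 = 0.006838 mol; V(HBr) at equivalence = 0.006838/0.3171 = 0.02156 L.
At equivalence the base is fully converted to (CH3)3NH+; total volume = 0.05776 L, so [(CH3)3NH+] = 0.006838/0.05776 = 0.1184 M.
Ka((CH3)3NH+) = Kw/Kb = 1.0e-14 / 6.3 x 10^-5 = 1.59e-10.
[H^+] = sqrt(Ka x [(CH3)3NH+]) = sqrt(1.59e-10 x 0.1184) = 4.33e-6 M.
pH = -log(4.33e-6) = 5.36.

5.36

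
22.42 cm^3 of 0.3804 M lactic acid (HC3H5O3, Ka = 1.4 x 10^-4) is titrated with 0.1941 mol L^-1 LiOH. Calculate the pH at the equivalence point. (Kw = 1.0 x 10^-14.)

8.48

n(HC3H5O3) = 0.3804 x 0.02242 = 0.008529 mol; V(LiOH) at equivalence = 0.008529/0.1941 = 0.04394 L.
At equivalence all the acid is converted to C3H5O3-; total volume = 0.02242 + 0.04394 = 0.06636 L, so [C3H5O3-] = 0.008529/0.06636 = 0.1285 M.
Kb = Kw/Ka = 1.0e-14 / 1.4 x 10^-4 = 7.14e-11.
[OH^-] = sqrt(Kb x [C3H5O3-]) = sqrt(7.14e-11 x 0.1285) = 3.03e-6 M.
pOH = 5.52, so pH = 14.00 - 5.52 = 8.48.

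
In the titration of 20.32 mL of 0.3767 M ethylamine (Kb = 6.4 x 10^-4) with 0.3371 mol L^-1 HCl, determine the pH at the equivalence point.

5.78

n(C2H5NH2) = 0.3767 x 0.02032 = 0.007655 mol; V(HCl) at equivalence = 0.007655/0.3371 = 0.02271 L.
At equivalence the base is fully converted to C2H5NH3+; total volume = 0.04303 L, so [C2H5NH3+] = 0.007655/0.04303 = 0.1779 M.
Ka(C2H5NH3+) = Kw/Kb = 1.0e-14 / 6.4 x 10^-4 = 1.56e-11.
[H^+] = sqrt(Ka x [C2H5NH3+]) = sqrt(1.56e-11 x 0.1779) = 1.67e-6 M.
pH = -log(1.67e-6) = 5.78.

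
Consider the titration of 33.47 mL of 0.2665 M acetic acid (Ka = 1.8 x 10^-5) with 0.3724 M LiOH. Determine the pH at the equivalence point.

8.97

n(CH3COOH) = 0.2665 x 0.03347 = 0.008920 mol; V(LiOH) at equivalence = 0.008920/0.3724 = 0.02395 L.
At equivalence all the acid is converted to CH3COO-; total volume = 0.03347 + 0.02395 = 0.05742 L, so [CH3COO-] = 0.008920/0.05742 = 0.1553 M.
Kb = Kw/Ka = 1.0e-14 / 1.8 x 10^-5 = 5.56e-10.
[OH^-] = sqrt(Kb x [CH3COO-]) = sqrt(5.56e-10 x 0.1553) = 9.29e-6 M.
pOH = 5.03, so pH = 14.00 - 5.03 = 8.97.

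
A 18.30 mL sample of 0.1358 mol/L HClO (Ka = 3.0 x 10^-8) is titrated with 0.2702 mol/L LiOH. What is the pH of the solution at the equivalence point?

10.24

n(HClO) = 0.1358 x 0.01830 = 0.002485 mol; V(LiOH) at equivalence = 0.002485/0.2702 = 0.009197 L.
At equivalence all the acid is converted to ClO-; total volume = 0.01830 + 0.009197 = 0.02750 L, so [ClO-] = 0.002485/0.02750 = 0.09038 M.
Kb = Kw/Ka = 1.0e-14 / 3.0 x 10^-8 = 3.33e-7.
[OH^-] = sqrt(Kb x [ClO-]) = sqrt(3.33e-7 x 0.09038) = 0.000174 M.
pOH = 3.76, so pH = 14.00 - 3.76 = 10.24.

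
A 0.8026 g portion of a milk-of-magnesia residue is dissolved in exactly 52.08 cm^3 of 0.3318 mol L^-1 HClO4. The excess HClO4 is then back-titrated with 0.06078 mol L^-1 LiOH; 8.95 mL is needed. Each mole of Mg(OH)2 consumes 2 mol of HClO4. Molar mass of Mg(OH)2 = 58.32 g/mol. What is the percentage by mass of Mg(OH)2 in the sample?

Total n(HClO4) added = 0.3318 x 0.05208 = 0.01728 mol.
n(LiOH) used = 0.06078 x 0.008950 = 0.0005440 mol, which equals the excess n(HClO4).
So n(HClO4) consumed by the sample = 0.01728 - 0.0005440 = 0.01674 mol.
n(Mg(OH)2) = 0.01674 / 2 = 0.008368 mol.
mass Mg(OH)2 = 0.008368 x 58.32 = 0.4880 g, so %Mg(OH)2 = 0.4880/0.8026 x 100 = 60.8%.

60.8%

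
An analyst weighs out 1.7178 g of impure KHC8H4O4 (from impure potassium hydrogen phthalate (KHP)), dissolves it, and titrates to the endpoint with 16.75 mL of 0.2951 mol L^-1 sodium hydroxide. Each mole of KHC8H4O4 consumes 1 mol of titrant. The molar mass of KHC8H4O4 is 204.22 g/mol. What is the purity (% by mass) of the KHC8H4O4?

n(NaOH) = 0.2951 x 0.01675 = 0.004943 mol.
n(KHC8H4O4) = 0.004943 / 1 = 0.004943 mol.
mass of KHC8H4O4 = 0.004943 x 204.22 = 1.009 g.
% purity = 1.009 / 1.7178 x 100 = 58.8%.

58.8%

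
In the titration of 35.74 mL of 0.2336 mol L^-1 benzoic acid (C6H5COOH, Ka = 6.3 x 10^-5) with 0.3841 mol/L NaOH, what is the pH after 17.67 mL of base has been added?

Initial n(C6H5COOH) = 0.2336 x 0.03574 = 0.008349 mol.
n(NaOH) added = 0.3841 x 0.01767 = 0.006787 mol, converting that many moles of C6H5COOH to C6H5COO-.
Remaining n(C6H5COOH) = 0.001562 mol; n(C6H5COO-) = 0.006787 mol.
By Henderson-Hasselbalch, pH = pKa + log([A^-]/[HA]) = 4.20 + log(0.006787/0.001562) = 4.20 + (+0.64) = 4.84.

4.84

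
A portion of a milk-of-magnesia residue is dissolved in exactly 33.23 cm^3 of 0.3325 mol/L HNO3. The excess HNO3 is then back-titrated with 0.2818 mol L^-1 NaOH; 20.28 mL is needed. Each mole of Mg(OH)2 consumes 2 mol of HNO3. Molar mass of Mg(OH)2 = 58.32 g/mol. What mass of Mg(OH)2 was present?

0.156 g

Total n(HNO3) added = 0.3325 x 0.03323 = 0.01105 mol.
n(NaOH) used = 0.2818 x 0.02028 = 0.005715 mol, which equals the excess n(HNO3).
So n(HNO3) consumed by the sample = 0.01105 - 0.005715 = 0.005334 mol.
n(Mg(OH)2) = 0.005334 / 2 = 0.002667 mol.
mass = 0.002667 mol x 58.32 g/mol = 0.156 g.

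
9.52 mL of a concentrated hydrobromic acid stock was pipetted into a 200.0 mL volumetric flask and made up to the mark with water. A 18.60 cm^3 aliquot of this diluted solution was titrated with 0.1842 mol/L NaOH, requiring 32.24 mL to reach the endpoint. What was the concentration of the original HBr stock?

n(NaOH) = 0.1842 x 0.03224 = 0.005939 mol.
n(HBr) in the aliquot = 0.005939 mol.
[diluted HBr] = 0.005939 / 0.01860 = 0.3193 M.
Dilution factor = 200.0/9.520 = 21.01, so [stock] = 0.3193 x 21.01 = 6.71 M.

6.71 M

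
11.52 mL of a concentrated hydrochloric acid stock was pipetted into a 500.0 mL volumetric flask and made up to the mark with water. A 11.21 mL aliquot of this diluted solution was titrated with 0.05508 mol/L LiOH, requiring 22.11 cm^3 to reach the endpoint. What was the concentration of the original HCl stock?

n(LiOH) = 0.05508 x 0.02211 = 0.001218 mol.
n(HCl) in the aliquot = 0.001218 mol.
[diluted HCl] = 0.001218 / 0.01121 = 0.1086 M.
Dilution factor = 500.0/11.52 = 43.40, so [stock] = 0.1086 x 43.40 = 4.72 M.

4.72 M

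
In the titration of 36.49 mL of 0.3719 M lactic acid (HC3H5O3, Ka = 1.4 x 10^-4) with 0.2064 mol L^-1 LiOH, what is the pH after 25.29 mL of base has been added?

3.65

Initial n(HC3H5O3) = 0.3719 x 0.03649 = 0.01357 mol.
n(LiOH) added = 0.2064 x 0.02529 = 0.005220 mol, converting that many moles of HC3H5O3 to C3H5O3-.
Remaining n(HC3H5O3) = 0.008351 mol; n(C3H5O3-) = 0.005220 mol.
By Henderson-Hasselbalch, pH = pKa + log([A^-]/[HA]) = 3.85 + log(0.005220/0.008351) = 3.85 + (-0.20) = 3.65.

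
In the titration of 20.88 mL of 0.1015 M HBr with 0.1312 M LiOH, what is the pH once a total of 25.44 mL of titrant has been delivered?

n(acid) = 0.1015 x 0.02088 = 0.002119 mol; n(LiOH) added = 0.1312 x 0.02544 = 0.003338 mol.
Base is in excess by 0.003338 - 0.002119 = 0.001218 mol in a total volume of 0.04632 L.
[OH^-] = 0.001218/0.04632 = 0.02630 M, so pOH = 1.58 and pH = 14.00 - 1.58 = 12.42.

12.42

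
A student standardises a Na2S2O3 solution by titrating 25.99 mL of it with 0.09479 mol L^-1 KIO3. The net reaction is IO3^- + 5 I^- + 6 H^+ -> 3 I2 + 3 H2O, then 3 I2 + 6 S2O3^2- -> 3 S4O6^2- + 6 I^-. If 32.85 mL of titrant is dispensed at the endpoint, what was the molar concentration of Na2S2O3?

0.719 M

n(KIO3) = 0.09479 x 0.03285 = 0.003114 mol.
From the balanced equation, 1 mol KIO3 reacts with 6 mol Na2S2O3, so n(Na2S2O3) = 0.003114 x 6/1 = 0.01868 mol.
[Na2S2O3] = 0.01868 / 0.02599 L = 0.719 M.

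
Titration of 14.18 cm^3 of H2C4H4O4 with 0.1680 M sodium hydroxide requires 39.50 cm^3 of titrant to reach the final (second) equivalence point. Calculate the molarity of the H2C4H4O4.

0.234 M

n(NaOH) = 0.1680 x 0.03950 = 0.006636 mol.
At the final (second) equivalence point, 2 mol OH^- react per mol H2C4H4O4, so n(H2C4H4O4) = 0.006636 / 2 = 0.003318 mol.
[H2C4H4O4] = 0.003318 / 0.01418 L = 0.234 M.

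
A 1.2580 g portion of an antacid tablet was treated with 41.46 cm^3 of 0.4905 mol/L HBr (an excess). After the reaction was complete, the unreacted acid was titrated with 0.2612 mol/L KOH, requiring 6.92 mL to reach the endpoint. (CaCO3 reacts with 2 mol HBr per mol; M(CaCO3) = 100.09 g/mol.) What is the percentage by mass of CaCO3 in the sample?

73.7%

Total n(HBr) added = 0.4905 x 0.04146 = 0.02034 mol.
n(KOH) used = 0.2612 x 0.006920 = 0.001808 mol, which equals the excess n(HBr).
So n(HBr) consumed by the sample = 0.02034 - 0.001808 = 0.01853 mol.
n(CaCO3) = 0.01853 / 2 = 0.009264 mol.
mass CaCO3 = 0.009264 x 100.09 = 0.9273 g, so %CaCO3 = 0.9273/1.2580 x 100 = 73.7%.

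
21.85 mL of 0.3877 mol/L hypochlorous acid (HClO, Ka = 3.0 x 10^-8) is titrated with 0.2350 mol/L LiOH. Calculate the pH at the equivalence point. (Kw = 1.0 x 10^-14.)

n(HClO) = 0.3877 x 0.02185 = 0.008471 mol; V(LiOH) at equivalence = 0.008471/0.2350 = 0.03605 L.
At equivalence all the acid is converted to ClO-; total volume = 0.02185 + 0.03605 = 0.05790 L, so [ClO-] = 0.008471/0.05790 = 0.1463 M.
Kb = Kw/Ka = 1.0e-14 / 3.0 x 10^-8 = 3.33e-7.
[OH^-] = sqrt(Kb x [ClO-]) = sqrt(3.33e-7 x 0.1463) = 0.000221 M.
pOH = 3.66, so pH = 14.00 - 3.66 = 10.34.

10.34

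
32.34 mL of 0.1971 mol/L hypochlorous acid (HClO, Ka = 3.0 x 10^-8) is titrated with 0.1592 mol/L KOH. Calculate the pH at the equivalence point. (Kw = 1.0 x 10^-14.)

n(HClO) = 0.1971 x 0.03234 = 0.006374 mol; V(KOH) at equivalence = 0.006374/0.1592 = 0.04004 L.
At equivalence all the acid is converted to ClO-; total volume = 0.03234 + 0.04004 = 0.07238 L, so [ClO-] = 0.006374/0.07238 = 0.08807 M.
Kb = Kw/Ka = 1.0e-14 / 3.0 x 10^-8 = 3.33e-7.
[OH^-] = sqrt(Kb x [ClO-]) = sqrt(3.33e-7 x 0.08807) = 0.000171 M.
pOH = 3.77, so pH = 14.00 - 3.77 = 10.23.

10.23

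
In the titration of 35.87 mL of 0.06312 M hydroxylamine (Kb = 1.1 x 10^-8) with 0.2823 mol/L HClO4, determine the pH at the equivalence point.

n(NH2OH) = 0.06312 x 0.03587 = 0.002264 mol; V(HClO4) at equivalence = 0.002264/0.2823 = 0.008020 L.
At equivalence the base is fully converted to NH3OH+; total volume = 0.04389 L, so [NH3OH+] = 0.002264/0.04389 = 0.05159 M.
Ka(NH3OH+) = Kw/Kb = 1.0e-14 / 1.1 x 10^-8 = 9.09e-7.
[H^+] = sqrt(Ka x [NH3OH+]) = sqrt(9.09e-7 x 0.05159) = 0.000217 M.
pH = -log(0.000217) = 3.66.

3.66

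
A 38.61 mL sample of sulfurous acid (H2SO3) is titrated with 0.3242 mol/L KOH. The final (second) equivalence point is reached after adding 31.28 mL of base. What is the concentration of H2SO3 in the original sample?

n(KOH) = 0.3242 x 0.03128 = 0.01014 mol.
At the final (second) equivalence point, 2 mol OH^- react per mol H2SO3, so n(H2SO3) = 0.01014 / 2 = 0.005070 mol.
[H2SO3] = 0.005070 / 0.03861 L = 0.131 M.

0.131 M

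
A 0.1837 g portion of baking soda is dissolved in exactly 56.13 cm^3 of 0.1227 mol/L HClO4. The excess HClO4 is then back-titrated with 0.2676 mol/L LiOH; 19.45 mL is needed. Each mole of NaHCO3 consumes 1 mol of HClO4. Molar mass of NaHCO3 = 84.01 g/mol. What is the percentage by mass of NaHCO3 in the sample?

Total n(HClO4) added = 0.1227 x 0.05613 = 0.006887 mol.
n(LiOH) used = 0.2676 x 0.01945 = 0.005205 mol, which equals the excess n(HClO4).
So n(HClO4) consumed by the sample = 0.006887 - 0.005205 = 0.001682 mol.
n(NaHCO3) = 0.001682 / 1 = 0.001682 mol.
mass NaHCO3 = 0.001682 x 84.01 = 0.1413 g, so %NaHCO3 = 0.1413/0.1837 x 100 = 76.9%.

76.9%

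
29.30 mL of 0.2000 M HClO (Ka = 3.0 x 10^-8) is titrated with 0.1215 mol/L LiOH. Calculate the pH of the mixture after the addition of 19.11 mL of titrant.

Initial n(HClO) = 0.2000 x 0.02930 = 0.005860 mol.
n(LiOH) added = 0.1215 x 0.01911 = 0.002322 mol, converting that many moles of HClO to ClO-.
Remaining n(HClO) = 0.003538 mol; n(ClO-) = 0.002322 mol.
By Henderson-Hasselbalch, pH = pKa + log([A^-]/[HA]) = 7.52 + log(0.002322/0.003538) = 7.52 + (-0.18) = 7.34.

7.34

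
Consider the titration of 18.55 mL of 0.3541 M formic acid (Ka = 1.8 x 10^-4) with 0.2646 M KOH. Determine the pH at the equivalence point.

n(HCOOH) = 0.3541 x 0.01855 = 0.006569 mol; V(KOH) at equivalence = 0.006569/0.2646 = 0.02482 L.
At equivalence all the acid is converted to HCOO-; total volume = 0.01855 + 0.02482 = 0.04337 L, so [HCOO-] = 0.006569/0.04337 = 0.1514 M.
Kb = Kw/Ka = 1.0e-14 / 1.8 x 10^-4 = 5.56e-11.
[OH^-] = sqrt(Kb x [HCOO-]) = sqrt(5.56e-11 x 0.1514) = 2.90e-6 M.
pOH = 5.54, so pH = 14.00 - 5.54 = 8.46.

8.46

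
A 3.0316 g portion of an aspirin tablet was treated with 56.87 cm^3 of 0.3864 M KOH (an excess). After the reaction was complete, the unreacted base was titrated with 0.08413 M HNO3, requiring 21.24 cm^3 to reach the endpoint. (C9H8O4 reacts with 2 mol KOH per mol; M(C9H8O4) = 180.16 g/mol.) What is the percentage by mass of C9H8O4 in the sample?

60.0%

Total n(KOH) added = 0.3864 x 0.05687 = 0.02197 mol.
n(HNO3) used = 0.08413 x 0.02124 = 0.001787 mol, which equals the excess n(KOH).
So n(KOH) consumed by the sample = 0.02197 - 0.001787 = 0.02019 mol.
n(C9H8O4) = 0.02019 / 2 = 0.01009 mol.
mass C9H8O4 = 0.01009 x 180.16 = 1.819 g, so %C9H8O4 = 1.819/3.0316 x 100 = 60.0%.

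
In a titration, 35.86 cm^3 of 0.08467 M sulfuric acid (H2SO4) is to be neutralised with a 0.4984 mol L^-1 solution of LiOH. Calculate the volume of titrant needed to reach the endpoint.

n(H2SO4) = 0.08467 mol/L x 0.03586 L = 0.003036 mol.
The neutralisation is 1 H2SO4 : 2 LiOH, so n(LiOH) = 0.003036 x 2/1 = 0.006073 mol.
V(LiOH) = 0.006073 / 0.4984 = 0.01218 L = 12.2 mL.

12.2 mL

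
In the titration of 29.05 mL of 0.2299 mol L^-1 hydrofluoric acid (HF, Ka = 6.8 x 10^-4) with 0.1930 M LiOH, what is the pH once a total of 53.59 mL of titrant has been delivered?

12.65

n(acid) = 0.2299 x 0.02905 = 0.006679 mol; n(LiOH) added = 0.1930 x 0.05359 = 0.01034 mol.
Base is in excess by 0.01034 - 0.006679 = 0.003664 mol in a total volume of 0.08264 L.
[OH^-] = 0.003664/0.08264 = 0.04434 M, so pOH = 1.35 and pH = 14.00 - 1.35 = 12.65.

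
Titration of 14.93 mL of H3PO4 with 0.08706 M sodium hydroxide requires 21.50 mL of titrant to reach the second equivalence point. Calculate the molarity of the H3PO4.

n(NaOH) = 0.08706 x 0.02150 = 0.001872 mol.
At the second equivalence point, 2 mol OH^- react per mol H3PO4, so n(H3PO4) = 0.001872 / 2 = 0.0009359 mol.
[H3PO4] = 0.0009359 / 0.01493 L = 0.0627 M.

0.0627 M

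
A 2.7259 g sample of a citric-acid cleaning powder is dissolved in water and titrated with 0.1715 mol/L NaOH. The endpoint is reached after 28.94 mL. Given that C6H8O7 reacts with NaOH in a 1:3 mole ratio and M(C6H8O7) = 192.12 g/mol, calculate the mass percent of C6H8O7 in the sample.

n(NaOH) = 0.1715 x 0.02894 = 0.004963 mol.
n(C6H8O7) = 0.004963 / 3 = 0.001654 mol.
mass of C6H8O7 = 0.001654 x 192.12 = 0.3178 g.
% purity = 0.3178 / 2.7259 x 100 = 11.7%.

11.7%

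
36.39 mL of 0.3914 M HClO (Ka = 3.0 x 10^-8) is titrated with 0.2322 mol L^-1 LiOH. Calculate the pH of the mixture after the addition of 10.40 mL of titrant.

6.83

Initial n(HClO) = 0.3914 x 0.03639 = 0.01424 mol.
n(LiOH) added = 0.2322 x 0.01040 = 0.002415 mol, converting that many moles of HClO to ClO-.
Remaining n(HClO) = 0.01183 mol; n(ClO-) = 0.002415 mol.
By Henderson-Hasselbalch, pH = pKa + log([A^-]/[HA]) = 7.52 + log(0.002415/0.01183) = 7.52 + (-0.69) = 6.83.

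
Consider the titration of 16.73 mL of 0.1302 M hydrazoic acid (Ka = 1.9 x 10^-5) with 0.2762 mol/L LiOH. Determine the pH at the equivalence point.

n(HN3) = 0.1302 x 0.01673 = 0.002178 mol; V(LiOH) at equivalence = 0.002178/0.2762 = 0.007886 L.
At equivalence all the acid is converted to N3-; total volume = 0.01673 + 0.007886 = 0.02462 L, so [N3-] = 0.002178/0.02462 = 0.08849 M.
Kb = Kw/Ka = 1.0e-14 / 1.9 x 10^-5 = 5.26e-10.
[OH^-] = sqrt(Kb x [N3-]) = sqrt(5.26e-10 x 0.08849) = 6.82e-6 M.
pOH = 5.17, so pH = 14.00 - 5.17 = 8.83.

8.83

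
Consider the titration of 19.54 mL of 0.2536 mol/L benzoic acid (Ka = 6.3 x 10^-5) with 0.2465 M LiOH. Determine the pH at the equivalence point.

n(C6H5COOH) = 0.2536 x 0.01954 = 0.004955 mol; V(LiOH) at equivalence = 0.004955/0.2465 = 0.02010 L.
At equivalence all the acid is converted to C6H5COO-; total volume = 0.01954 + 0.02010 = 0.03964 L, so [C6H5COO-] = 0.004955/0.03964 = 0.1250 M.
Kb = Kw/Ka = 1.0e-14 / 6.3 x 10^-5 = 1.59e-10.
[OH^-] = sqrt(Kb x [C6H5COO-]) = sqrt(1.59e-10 x 0.1250) = 4.45e-6 M.
pOH = 5.35, so pH = 14.00 - 5.35 = 8.65.

8.65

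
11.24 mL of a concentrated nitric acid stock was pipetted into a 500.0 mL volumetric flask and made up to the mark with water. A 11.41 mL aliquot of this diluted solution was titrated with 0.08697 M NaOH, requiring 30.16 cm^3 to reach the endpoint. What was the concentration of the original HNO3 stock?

10.2 M

n(NaOH) = 0.08697 x 0.03016 = 0.002623 mol.
n(HNO3) in the aliquot = 0.002623 mol.
[diluted HNO3] = 0.002623 / 0.01141 = 0.2299 M.
Dilution factor = 500.0/11.24 = 44.48, so [stock] = 0.2299 x 44.48 = 10.2 M.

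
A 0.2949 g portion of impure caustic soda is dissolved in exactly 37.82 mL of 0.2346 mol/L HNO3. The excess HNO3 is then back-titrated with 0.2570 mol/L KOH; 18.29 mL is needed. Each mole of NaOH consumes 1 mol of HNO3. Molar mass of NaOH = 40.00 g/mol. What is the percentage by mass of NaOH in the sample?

56.6%

Total n(HNO3) added = 0.2346 x 0.03782 = 0.008873 mol.
n(KOH) used = 0.2570 x 0.01829 = 0.004701 mol, which equals the excess n(HNO3).
So n(HNO3) consumed by the sample = 0.008873 - 0.004701 = 0.004172 mol.
n(NaOH) = 0.004172 / 1 = 0.004172 mol.
mass NaOH = 0.004172 x 40.00 = 0.1669 g, so %NaOH = 0.1669/0.2949 x 100 = 56.6%.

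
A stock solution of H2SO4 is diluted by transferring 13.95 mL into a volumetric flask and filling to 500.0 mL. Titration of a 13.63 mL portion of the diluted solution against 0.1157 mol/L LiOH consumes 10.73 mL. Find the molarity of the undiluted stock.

1.63 M

n(LiOH) = 0.1157 x 0.01073 = 0.001241 mol.
n(H2SO4) in the aliquot = 0.001241 x 1/2 = 0.0006207 mol.
[diluted H2SO4] = 0.0006207 / 0.01363 = 0.04554 M.
Dilution factor = 500.0/13.95 = 35.84, so [stock] = 0.04554 x 35.84 = 1.63 M.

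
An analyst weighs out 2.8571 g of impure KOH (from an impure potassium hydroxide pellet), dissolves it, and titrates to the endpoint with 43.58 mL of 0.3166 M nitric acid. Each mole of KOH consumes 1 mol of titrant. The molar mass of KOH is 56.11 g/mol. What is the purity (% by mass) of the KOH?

n(HNO3) = 0.3166 x 0.04358 = 0.01380 mol.
n(KOH) = 0.01380 / 1 = 0.01380 mol.
mass of KOH = 0.01380 x 56.11 = 0.7742 g.
% purity = 0.7742 / 2.8571 x 100 = 27.1%.

27.1%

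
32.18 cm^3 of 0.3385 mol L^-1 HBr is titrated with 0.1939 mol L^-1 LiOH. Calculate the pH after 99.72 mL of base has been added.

n(acid) = 0.3385 x 0.03218 = 0.01089 mol; n(LiOH) added = 0.1939 x 0.09972 = 0.01934 mol.
Base is in excess by 0.01934 - 0.01089 = 0.008443 mol in a total volume of 0.1319 L.
[OH^-] = 0.008443/0.1319 = 0.06401 M, so pOH = 1.19 and pH = 14.00 - 1.19 = 12.81.

12.81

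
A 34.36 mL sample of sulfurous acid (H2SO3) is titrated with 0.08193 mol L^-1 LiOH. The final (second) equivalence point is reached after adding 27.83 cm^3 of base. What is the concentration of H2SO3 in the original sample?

0.0332 M

n(LiOH) = 0.08193 x 0.02783 = 0.002280 mol.
At the final (second) equivalence point, 2 mol OH^- react per mol H2SO3, so n(H2SO3) = 0.002280 / 2 = 0.001140 mol.
[H2SO3] = 0.001140 / 0.03436 L = 0.0332 M.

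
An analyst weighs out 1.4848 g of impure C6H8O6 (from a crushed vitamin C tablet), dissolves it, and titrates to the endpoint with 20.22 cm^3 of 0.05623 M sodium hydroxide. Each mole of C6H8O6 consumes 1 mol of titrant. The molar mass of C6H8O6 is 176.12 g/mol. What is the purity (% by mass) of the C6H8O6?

13.5%

n(NaOH) = 0.05623 x 0.02022 = 0.001137 mol.
n(C6H8O6) = 0.001137 / 1 = 0.001137 mol.
mass of C6H8O6 = 0.001137 x 176.12 = 0.2002 g.
% purity = 0.2002 / 1.4848 x 100 = 13.5%.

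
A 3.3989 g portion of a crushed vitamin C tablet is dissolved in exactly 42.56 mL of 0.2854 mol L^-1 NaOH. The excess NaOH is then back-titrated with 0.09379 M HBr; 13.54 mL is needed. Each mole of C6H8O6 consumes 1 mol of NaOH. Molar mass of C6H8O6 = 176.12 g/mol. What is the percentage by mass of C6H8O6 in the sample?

Total n(NaOH) added = 0.2854 x 0.04256 = 0.01215 mol.
n(HBr) used = 0.09379 x 0.01354 = 0.001270 mol, which equals the excess n(NaOH).
So n(NaOH) consumed by the sample = 0.01215 - 0.001270 = 0.01088 mol.
n(C6H8O6) = 0.01088 / 1 = 0.01088 mol.
mass C6H8O6 = 0.01088 x 176.12 = 1.916 g, so %C6H8O6 = 1.916/3.3989 x 100 = 56.4%.

56.4%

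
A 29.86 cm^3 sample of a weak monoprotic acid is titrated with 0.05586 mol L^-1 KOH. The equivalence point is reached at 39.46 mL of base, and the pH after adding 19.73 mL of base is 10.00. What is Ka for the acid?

19.73 mL is half of the equivalence volume, so this is the half-equivalence point where [HA] = [A^-].
At half-equivalence pH = pKa, so pKa = 10.00.
Ka = 10^(-10.00) = 1.0 x 10^-10.

1.0 x 10^-10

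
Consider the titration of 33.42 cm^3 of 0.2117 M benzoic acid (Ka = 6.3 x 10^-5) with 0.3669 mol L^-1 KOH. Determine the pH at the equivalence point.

8.66

n(C6H5COOH) = 0.2117 x 0.03342 = 0.007075 mol; V(KOH) at equivalence = 0.007075/0.3669 = 0.01928 L.
At equivalence all the acid is converted to C6H5COO-; total volume = 0.03342 + 0.01928 = 0.05270 L, so [C6H5COO-] = 0.007075/0.05270 = 0.1342 M.
Kb = Kw/Ka = 1.0e-14 / 6.3 x 10^-5 = 1.59e-10.
[OH^-] = sqrt(Kb x [C6H5COO-]) = sqrt(1.59e-10 x 0.1342) = 4.62e-6 M.
pOH = 5.34, so pH = 14.00 - 5.34 = 8.66.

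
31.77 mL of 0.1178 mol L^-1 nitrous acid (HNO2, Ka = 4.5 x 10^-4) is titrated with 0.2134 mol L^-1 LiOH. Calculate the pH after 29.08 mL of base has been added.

n(acid) = 0.1178 x 0.03177 = 0.003743 mol; n(LiOH) added = 0.2134 x 0.02908 = 0.006206 mol.
Base is in excess by 0.006206 - 0.003743 = 0.002463 mol in a total volume of 0.06085 L.
[OH^-] = 0.002463/0.06085 = 0.04048 M, so pOH = 1.39 and pH = 14.00 - 1.39 = 12.61.

12.61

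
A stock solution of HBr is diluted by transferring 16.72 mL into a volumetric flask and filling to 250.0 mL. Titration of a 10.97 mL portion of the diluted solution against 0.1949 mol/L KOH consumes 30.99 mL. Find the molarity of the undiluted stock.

n(KOH) = 0.1949 x 0.03099 = 0.006040 mol.
n(HBr) in the aliquot = 0.006040 mol.
[diluted HBr] = 0.006040 / 0.01097 = 0.5506 M.
Dilution factor = 250.0/16.72 = 14.95, so [stock] = 0.5506 x 14.95 = 8.23 M.

8.23 M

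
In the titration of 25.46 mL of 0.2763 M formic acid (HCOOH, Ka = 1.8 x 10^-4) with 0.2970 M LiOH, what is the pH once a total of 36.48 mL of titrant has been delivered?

n(acid) = 0.2763 x 0.02546 = 0.007035 mol; n(LiOH) added = 0.2970 x 0.03648 = 0.01083 mol.
Base is in excess by 0.01083 - 0.007035 = 0.003800 mol in a total volume of 0.06194 L.
[OH^-] = 0.003800/0.06194 = 0.06135 M, so pOH = 1.21 and pH = 14.00 - 1.21 = 12.79.

12.79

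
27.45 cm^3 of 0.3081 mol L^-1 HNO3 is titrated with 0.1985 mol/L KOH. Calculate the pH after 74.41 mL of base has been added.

12.79

n(acid) = 0.3081 x 0.02745 = 0.008457 mol; n(KOH) added = 0.1985 x 0.07441 = 0.01477 mol.
Base is in excess by 0.01477 - 0.008457 = 0.006313 mol in a total volume of 0.1019 L.
[OH^-] = 0.006313/0.1019 = 0.06198 M, so pOH = 1.21 and pH = 14.00 - 1.21 = 12.79.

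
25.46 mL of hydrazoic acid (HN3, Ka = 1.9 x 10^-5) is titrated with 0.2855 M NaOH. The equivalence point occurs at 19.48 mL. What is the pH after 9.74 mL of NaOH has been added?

9.74 mL is exactly half the equivalence volume (19.48/2), i.e. the half-equivalence point.
There, n(HA) = n(A^-), so pH = pKa = -log(1.9 x 10^-5) = 4.72.

4.72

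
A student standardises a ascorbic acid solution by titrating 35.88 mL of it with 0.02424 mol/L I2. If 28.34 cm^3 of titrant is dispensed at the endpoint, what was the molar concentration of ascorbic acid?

n(I2) = 0.02424 x 0.02834 = 0.0006870 mol.
From the balanced equation, 1 mol I2 reacts with 1 mol ascorbic acid, so n(ascorbic acid) = 0.0006870 x 1/1 = 0.0006870 mol.
[ascorbic acid] = 0.0006870 / 0.03588 L = 0.0191 M.

0.0191 M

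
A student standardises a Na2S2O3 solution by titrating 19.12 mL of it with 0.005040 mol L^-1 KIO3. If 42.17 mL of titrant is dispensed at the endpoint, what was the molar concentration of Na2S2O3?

n(KIO3) = 0.005040 x 0.04217 = 0.0002125 mol.
From the balanced equation, 1 mol KIO3 reacts with 6 mol Na2S2O3, so n(Na2S2O3) = 0.0002125 x 6/1 = 0.001275 mol.
[Na2S2O3] = 0.001275 / 0.01912 L = 0.0667 M.

0.0667 M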